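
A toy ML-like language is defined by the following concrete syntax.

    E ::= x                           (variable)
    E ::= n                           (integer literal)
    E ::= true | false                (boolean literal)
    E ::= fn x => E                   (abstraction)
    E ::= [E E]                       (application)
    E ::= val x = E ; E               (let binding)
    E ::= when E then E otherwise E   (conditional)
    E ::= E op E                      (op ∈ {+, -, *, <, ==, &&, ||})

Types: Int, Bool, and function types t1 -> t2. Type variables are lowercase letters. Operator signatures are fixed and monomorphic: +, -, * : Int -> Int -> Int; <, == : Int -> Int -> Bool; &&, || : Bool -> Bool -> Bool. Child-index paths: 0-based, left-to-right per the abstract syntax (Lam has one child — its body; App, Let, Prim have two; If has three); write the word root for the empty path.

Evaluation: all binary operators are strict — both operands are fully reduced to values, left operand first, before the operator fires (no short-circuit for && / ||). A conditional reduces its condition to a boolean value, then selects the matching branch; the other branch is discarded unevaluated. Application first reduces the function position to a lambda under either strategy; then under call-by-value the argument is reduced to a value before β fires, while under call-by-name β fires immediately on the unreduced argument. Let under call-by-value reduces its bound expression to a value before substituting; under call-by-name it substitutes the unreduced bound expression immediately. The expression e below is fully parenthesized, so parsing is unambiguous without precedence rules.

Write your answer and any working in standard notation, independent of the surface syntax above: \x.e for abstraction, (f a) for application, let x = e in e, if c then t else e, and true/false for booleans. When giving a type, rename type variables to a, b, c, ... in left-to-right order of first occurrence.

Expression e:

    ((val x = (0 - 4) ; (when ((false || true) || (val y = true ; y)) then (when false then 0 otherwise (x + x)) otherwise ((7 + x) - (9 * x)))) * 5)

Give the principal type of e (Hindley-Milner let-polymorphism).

Answer: Int

Trace:
  unify Int ~ Int
  unify Int ~ Int
let x : Int
  unify Bool ~ Bool
  unify Bool ~ Bool
  unify Bool ~ Bool
let y : Bool
y : Bool
  unify Bool ~ Bool
  unify Bool ~ Bool
  unify Bool ~ Bool
x : Int
  unify Int ~ Int
x : Int
  unify Int ~ Int
  unify Int ~ Int
  unify Int ~ Int
x : Int
  unify Int ~ Int
  unify Int ~ Int
  unify Int ~ Int
x : Int
  unify Int ~ Int
  unify Int ~ Int
  unify Int ~ Int
  unify Int ~ Int
  unify Int ~ Int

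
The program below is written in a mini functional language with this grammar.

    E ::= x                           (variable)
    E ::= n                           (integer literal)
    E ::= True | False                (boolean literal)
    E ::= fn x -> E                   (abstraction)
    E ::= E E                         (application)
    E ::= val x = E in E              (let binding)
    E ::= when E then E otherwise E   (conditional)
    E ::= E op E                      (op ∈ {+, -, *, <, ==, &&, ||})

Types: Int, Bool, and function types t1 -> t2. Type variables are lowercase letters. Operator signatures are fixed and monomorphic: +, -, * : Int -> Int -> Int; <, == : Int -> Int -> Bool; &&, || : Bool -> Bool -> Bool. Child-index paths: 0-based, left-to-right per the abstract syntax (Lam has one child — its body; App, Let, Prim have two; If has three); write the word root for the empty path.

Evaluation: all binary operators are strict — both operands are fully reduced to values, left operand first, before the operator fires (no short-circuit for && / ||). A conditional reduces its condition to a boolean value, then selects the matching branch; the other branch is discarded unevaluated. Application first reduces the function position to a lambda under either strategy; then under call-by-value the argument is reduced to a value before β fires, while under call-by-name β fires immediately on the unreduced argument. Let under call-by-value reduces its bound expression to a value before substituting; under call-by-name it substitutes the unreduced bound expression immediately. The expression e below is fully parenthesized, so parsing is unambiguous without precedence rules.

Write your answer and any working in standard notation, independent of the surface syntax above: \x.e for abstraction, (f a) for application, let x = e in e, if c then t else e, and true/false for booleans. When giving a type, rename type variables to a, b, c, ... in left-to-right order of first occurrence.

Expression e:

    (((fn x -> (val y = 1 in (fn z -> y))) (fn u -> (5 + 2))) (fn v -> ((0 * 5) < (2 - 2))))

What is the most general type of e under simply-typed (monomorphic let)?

Answer: Int

Working:
let y : Int
y : Int
\z._ : b -> Int
\x._ : a -> b -> Int
  unify Int ~ Int
  unify Int ~ Int
\u._ : c -> Int
  unify a -> b -> Int ~ (c -> Int) -> d
  unify a ~ c -> Int
  unify b -> Int ~ d
_ _ : b -> Int
  unify Int ~ Int
  unify Int ~ Int
  unify Int ~ Int
  unify Int ~ Int
  unify Int ~ Int
  unify Int ~ Int
\v._ : e -> Bool
  unify b -> Int ~ (e -> Bool) -> f
  unify b ~ e -> Bool
  unify Int ~ f
_ _ : Int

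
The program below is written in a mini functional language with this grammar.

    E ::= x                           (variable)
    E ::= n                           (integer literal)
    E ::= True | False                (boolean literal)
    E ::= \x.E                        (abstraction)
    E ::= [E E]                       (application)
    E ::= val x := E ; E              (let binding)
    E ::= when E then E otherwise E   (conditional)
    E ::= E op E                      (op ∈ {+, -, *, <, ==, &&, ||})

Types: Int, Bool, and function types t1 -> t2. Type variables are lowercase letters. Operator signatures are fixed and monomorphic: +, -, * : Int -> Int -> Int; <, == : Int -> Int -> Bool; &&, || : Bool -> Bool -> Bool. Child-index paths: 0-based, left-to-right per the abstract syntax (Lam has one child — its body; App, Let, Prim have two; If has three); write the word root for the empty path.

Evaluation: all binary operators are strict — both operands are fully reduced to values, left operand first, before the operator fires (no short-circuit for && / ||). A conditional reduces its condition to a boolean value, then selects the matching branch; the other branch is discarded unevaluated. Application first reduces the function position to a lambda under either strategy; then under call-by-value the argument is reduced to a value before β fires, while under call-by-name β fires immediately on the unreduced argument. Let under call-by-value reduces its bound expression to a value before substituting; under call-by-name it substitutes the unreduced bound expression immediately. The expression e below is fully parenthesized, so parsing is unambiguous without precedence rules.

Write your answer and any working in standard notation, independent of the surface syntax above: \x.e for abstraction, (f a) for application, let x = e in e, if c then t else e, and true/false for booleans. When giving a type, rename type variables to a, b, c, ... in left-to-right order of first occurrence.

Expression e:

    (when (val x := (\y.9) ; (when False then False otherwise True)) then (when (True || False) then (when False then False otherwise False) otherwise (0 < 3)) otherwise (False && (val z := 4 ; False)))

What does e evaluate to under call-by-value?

Answer: false

Trace:
step 0: (if (let x = (\y.9) in (if false then false else true)) then (if (true || false) then (if false then false else false) else (0 < 3)) else (false && (let z = 4 in false)))
step 1: [let@0] (if (if false then false else true) then (if (true || false) then (if false then false else false) else (0 < 3)) else (false && (let z = 4 in false)))
step 2: [if@0] (if true then (if (true || false) then (if false then false else false) else (0 < 3)) else (false && (let z = 4 in false)))
step 3: [if@root] (if (true || false) then (if false then false else false) else (0 < 3))
step 4: [delta@0] (if true then (if false then false else false) else (0 < 3))
step 5: [if@root] (if false then false else false)
step 6: [if@root] false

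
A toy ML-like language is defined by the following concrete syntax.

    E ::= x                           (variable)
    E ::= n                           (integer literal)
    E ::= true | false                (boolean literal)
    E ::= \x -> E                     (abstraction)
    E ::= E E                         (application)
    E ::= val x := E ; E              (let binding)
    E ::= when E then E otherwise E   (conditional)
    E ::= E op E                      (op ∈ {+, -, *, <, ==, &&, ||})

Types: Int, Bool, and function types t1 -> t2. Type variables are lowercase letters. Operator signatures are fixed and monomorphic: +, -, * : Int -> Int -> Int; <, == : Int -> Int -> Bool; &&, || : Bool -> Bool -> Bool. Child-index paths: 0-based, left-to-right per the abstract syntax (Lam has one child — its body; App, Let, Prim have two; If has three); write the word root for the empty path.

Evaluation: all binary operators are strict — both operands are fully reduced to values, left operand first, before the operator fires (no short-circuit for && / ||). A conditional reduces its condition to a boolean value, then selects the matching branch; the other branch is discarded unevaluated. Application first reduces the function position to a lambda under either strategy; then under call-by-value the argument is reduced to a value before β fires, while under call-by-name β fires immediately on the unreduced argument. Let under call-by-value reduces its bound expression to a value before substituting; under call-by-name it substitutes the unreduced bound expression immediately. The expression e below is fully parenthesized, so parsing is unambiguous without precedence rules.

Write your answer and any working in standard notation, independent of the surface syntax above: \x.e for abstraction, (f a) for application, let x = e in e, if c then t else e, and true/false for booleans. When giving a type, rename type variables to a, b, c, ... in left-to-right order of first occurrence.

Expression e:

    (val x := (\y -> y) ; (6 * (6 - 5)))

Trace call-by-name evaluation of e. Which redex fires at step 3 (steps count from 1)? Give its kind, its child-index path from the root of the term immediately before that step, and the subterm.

Answer: delta at root : (6 * 1)

Working:
step 0: (let x = (\y.y) in (6 * (6 - 5)))
step 1: [let@root] (6 * (6 - 5))
step 2: [delta@1] (6 * 1)
step 3: [delta@root] 6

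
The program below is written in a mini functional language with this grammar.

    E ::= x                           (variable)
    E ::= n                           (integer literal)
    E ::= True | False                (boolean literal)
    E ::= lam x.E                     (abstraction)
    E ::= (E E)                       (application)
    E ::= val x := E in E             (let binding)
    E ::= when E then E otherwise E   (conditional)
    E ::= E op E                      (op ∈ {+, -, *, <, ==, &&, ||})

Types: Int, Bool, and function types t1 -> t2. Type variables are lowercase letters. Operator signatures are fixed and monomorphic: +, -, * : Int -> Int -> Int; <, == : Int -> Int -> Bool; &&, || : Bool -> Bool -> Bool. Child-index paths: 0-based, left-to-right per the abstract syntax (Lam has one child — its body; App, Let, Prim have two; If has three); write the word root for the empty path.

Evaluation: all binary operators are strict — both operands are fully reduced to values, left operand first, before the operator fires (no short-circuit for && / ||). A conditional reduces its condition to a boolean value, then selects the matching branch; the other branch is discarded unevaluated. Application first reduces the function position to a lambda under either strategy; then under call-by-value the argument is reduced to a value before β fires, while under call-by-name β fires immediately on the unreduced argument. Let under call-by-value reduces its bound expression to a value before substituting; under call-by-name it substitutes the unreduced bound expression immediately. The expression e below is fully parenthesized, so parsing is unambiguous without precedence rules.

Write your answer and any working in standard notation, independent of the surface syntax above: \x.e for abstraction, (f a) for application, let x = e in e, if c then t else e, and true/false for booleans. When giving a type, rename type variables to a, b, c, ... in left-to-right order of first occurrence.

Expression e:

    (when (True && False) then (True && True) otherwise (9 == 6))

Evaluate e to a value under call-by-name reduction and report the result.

Trace:
step 0: (if (true && false) then (true && true) else (9 == 6))
step 1: [delta@0] (if false then (true && true) else (9 == 6))
step 2: [if@root] (9 == 6)
step 3: [delta@root] false

Answer: false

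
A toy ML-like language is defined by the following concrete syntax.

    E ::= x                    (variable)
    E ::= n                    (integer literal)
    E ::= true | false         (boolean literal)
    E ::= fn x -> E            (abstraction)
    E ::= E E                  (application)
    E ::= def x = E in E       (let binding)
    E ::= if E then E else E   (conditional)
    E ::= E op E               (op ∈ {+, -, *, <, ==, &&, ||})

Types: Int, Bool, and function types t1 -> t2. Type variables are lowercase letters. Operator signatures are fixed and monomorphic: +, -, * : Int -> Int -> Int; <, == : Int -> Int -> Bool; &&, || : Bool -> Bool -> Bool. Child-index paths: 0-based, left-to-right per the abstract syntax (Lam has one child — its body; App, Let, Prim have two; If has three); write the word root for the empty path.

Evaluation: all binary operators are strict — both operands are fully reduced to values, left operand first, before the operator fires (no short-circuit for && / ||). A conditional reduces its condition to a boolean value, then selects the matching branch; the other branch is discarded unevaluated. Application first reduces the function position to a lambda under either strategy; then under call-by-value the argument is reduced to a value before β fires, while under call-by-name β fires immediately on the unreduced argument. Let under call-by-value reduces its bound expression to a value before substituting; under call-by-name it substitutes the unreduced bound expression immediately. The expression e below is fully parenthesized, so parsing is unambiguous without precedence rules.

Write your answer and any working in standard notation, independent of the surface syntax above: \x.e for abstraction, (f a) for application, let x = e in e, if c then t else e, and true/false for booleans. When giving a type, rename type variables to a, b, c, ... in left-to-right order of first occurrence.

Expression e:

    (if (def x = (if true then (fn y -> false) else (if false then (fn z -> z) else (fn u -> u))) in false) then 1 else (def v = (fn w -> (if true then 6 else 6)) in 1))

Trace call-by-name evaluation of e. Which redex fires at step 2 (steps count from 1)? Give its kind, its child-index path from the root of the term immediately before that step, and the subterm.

Derivation:
step 0: (if (let x = (if true then (\y.false) else (if false then (\z.z) else (\u.u))) in false) then 1 else (let v = (\w.(if true then 6 else 6)) in 1))
step 1: [let@0] (if false then 1 else (let v = (\w.(if true then 6 else 6)) in 1))
step 2: [if@root] (let v = (\w.(if true then 6 else 6)) in 1)

Answer: if at root : (if false then 1 else (let v = (\w.(if true then 6 else 6)) in 1))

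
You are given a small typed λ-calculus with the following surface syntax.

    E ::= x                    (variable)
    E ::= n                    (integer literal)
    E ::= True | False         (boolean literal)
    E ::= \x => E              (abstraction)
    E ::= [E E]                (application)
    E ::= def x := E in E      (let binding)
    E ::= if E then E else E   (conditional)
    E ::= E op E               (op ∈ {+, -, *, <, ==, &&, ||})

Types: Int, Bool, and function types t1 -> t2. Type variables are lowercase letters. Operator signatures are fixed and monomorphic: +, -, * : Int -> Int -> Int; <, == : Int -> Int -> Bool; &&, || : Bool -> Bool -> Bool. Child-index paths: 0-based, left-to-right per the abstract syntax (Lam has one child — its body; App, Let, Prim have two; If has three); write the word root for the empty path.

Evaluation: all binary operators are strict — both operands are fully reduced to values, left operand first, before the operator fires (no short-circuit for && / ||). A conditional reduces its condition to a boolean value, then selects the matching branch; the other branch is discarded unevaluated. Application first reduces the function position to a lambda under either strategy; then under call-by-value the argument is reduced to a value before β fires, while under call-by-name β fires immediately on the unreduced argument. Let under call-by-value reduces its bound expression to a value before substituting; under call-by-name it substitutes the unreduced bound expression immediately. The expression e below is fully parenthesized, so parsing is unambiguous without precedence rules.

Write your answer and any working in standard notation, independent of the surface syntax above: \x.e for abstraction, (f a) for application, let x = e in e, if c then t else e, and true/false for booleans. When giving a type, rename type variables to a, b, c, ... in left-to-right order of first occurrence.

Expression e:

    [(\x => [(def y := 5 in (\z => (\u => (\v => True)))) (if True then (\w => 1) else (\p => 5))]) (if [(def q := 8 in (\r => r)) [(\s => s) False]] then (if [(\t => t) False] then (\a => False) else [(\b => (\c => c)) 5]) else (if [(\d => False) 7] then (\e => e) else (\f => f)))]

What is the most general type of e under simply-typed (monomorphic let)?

Working:
let y : Int
\v._ : d -> Bool
\u._ : c -> d -> Bool
\z._ : b -> c -> d -> Bool
  unify Bool ~ Bool
\w._ : e -> Int
\p._ : f -> Int
  unify e -> Int ~ f -> Int
  unify e ~ f
  unify Int ~ Int
  unify b -> c -> d -> Bool ~ (f -> Int) -> g
  unify b ~ f -> Int
  unify c -> d -> Bool ~ g
_ _ : c -> d -> Bool
\x._ : a -> c -> d -> Bool
let q : Int
r : h
\r._ : h -> h
s : i
\s._ : i -> i
  unify i -> i ~ Bool -> j
  unify i ~ Bool
  unify Bool ~ j
_ _ : Bool
  unify h -> h ~ Bool -> k
  unify h ~ Bool
  unify Bool ~ k
_ _ : Bool
  unify Bool ~ Bool
t : l
\t._ : l -> l
  unify l -> l ~ Bool -> m
  unify l ~ Bool
  unify Bool ~ m
_ _ : Bool
  unify Bool ~ Bool
\a._ : n -> Bool
c : p
\c._ : p -> p
\b._ : o -> p -> p
  unify o -> p -> p ~ Int -> q
  unify o ~ Int
  unify p -> p ~ q
_ _ : p -> p
  unify n -> Bool ~ p -> p
  unify n ~ p
  unify Bool ~ p
\d._ : r -> Bool
  unify r -> Bool ~ Int -> s
  unify r ~ Int
  unify Bool ~ s
_ _ : Bool
  unify Bool ~ Bool
e : t
\e._ : t -> t
f : u
\f._ : u -> u
  unify t -> t ~ u -> u
  unify t ~ u
  unify u ~ u
  unify Bool -> Bool ~ u -> u
  unify Bool ~ u
  unify Bool ~ Bool
  unify a -> c -> d -> Bool ~ (Bool -> Bool) -> v
  unify a ~ Bool -> Bool
  unify c -> d -> Bool ~ v
_ _ : c -> d -> Bool

Answer: a -> b -> Bool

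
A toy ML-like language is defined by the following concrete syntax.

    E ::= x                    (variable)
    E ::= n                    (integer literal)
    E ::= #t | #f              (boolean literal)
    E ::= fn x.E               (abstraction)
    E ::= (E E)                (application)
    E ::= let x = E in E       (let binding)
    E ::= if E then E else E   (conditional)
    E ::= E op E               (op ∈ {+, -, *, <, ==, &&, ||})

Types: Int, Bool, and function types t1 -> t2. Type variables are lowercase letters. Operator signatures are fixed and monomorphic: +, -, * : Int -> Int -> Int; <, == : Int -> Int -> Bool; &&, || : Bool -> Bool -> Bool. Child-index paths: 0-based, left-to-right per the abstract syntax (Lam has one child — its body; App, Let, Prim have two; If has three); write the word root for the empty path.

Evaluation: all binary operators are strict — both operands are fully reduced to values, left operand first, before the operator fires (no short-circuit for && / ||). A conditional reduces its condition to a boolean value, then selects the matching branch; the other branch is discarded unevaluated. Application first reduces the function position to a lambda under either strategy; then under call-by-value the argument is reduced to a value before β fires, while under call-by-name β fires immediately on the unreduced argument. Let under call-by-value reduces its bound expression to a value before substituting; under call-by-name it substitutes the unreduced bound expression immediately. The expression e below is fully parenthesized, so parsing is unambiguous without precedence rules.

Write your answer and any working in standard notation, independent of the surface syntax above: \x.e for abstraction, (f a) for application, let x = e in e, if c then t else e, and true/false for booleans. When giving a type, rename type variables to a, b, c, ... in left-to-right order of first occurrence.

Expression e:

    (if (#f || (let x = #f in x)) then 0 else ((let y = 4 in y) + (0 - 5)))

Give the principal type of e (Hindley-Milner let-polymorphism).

Answer: Int

Derivation:
  unify Bool ~ Bool
let x : Bool
x : Bool
  unify Bool ~ Bool
  unify Bool ~ Bool
let y : Int
y : Int
  unify Int ~ Int
  unify Int ~ Int
  unify Int ~ Int
  unify Int ~ Int
  unify Int ~ Int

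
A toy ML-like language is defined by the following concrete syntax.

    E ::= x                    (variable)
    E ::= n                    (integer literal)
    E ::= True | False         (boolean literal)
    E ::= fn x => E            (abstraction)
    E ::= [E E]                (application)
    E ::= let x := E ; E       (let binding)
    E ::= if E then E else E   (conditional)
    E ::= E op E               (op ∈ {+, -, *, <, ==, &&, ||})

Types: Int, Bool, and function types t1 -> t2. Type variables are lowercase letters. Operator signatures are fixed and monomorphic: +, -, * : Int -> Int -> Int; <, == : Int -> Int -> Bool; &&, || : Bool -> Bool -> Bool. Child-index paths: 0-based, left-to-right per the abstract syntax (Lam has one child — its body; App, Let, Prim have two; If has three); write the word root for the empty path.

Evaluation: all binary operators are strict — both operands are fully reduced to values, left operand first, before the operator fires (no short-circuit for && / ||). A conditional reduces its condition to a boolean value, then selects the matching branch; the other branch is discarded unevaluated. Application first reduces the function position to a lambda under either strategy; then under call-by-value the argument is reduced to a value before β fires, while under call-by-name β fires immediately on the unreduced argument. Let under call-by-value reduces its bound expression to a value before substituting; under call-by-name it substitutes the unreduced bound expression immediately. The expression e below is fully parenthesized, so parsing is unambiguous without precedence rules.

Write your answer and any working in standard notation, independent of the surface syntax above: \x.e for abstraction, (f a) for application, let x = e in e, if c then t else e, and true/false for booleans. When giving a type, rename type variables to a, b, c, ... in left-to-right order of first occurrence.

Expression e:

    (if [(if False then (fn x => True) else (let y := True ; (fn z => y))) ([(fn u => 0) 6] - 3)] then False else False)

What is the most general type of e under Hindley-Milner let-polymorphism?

Answer: Bool

Trace:
  unify Bool ~ Bool
\x._ : a -> Bool
let y : Bool
y : Bool
\z._ : b -> Bool
  unify a -> Bool ~ b -> Bool
  unify a ~ b
  unify Bool ~ Bool
\u._ : c -> Int
  unify c -> Int ~ Int -> d
  unify c ~ Int
  unify Int ~ d
_ _ : Int
  unify Int ~ Int
  unify Int ~ Int
  unify b -> Bool ~ Int -> e
  unify b ~ Int
  unify Bool ~ e
_ _ : Bool
  unify Bool ~ Bool
  unify Bool ~ Bool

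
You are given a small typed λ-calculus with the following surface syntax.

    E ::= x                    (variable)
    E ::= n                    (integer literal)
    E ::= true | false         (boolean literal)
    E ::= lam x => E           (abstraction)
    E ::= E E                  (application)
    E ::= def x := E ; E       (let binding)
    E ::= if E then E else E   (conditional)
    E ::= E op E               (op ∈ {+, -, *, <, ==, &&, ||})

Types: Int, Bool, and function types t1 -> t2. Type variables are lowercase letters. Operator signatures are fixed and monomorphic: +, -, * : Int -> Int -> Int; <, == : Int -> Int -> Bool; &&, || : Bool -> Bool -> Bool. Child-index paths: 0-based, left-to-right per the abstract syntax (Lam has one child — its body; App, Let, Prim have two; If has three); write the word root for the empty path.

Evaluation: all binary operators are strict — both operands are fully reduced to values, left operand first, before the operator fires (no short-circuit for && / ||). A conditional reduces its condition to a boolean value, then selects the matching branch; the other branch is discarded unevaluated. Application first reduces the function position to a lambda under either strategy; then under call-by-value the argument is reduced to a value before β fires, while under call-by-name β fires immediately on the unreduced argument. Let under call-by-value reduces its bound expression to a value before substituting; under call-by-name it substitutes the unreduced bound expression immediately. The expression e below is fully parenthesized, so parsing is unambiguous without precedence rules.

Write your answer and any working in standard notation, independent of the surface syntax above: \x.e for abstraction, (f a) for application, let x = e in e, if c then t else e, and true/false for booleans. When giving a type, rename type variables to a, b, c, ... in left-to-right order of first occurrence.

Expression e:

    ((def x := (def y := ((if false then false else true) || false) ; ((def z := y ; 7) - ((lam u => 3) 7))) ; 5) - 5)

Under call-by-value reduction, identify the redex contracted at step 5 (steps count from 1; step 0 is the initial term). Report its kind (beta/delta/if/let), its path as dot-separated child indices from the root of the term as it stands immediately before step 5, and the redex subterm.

Answer: beta at 0.0.1 : ((\u.3) 7)

Working:
step 0: ((let x = (let y = ((if false then false else true) || false) in ((let z = y in 7) - ((\u.3) 7))) in 5) - 5)
step 1: [if@0.0.0.0] ((let x = (let y = (true || false) in ((let z = y in 7) - ((\u.3) 7))) in 5) - 5)
step 2: [delta@0.0.0] ((let x = (let y = true in ((let z = y in 7) - ((\u.3) 7))) in 5) - 5)
step 3: [let@0.0] ((let x = ((let z = true in 7) - ((\u.3) 7)) in 5) - 5)
step 4: [let@0.0.0] ((let x = (7 - ((\u.3) 7)) in 5) - 5)
step 5: [beta@0.0.1] ((let x = (7 - 3) in 5) - 5)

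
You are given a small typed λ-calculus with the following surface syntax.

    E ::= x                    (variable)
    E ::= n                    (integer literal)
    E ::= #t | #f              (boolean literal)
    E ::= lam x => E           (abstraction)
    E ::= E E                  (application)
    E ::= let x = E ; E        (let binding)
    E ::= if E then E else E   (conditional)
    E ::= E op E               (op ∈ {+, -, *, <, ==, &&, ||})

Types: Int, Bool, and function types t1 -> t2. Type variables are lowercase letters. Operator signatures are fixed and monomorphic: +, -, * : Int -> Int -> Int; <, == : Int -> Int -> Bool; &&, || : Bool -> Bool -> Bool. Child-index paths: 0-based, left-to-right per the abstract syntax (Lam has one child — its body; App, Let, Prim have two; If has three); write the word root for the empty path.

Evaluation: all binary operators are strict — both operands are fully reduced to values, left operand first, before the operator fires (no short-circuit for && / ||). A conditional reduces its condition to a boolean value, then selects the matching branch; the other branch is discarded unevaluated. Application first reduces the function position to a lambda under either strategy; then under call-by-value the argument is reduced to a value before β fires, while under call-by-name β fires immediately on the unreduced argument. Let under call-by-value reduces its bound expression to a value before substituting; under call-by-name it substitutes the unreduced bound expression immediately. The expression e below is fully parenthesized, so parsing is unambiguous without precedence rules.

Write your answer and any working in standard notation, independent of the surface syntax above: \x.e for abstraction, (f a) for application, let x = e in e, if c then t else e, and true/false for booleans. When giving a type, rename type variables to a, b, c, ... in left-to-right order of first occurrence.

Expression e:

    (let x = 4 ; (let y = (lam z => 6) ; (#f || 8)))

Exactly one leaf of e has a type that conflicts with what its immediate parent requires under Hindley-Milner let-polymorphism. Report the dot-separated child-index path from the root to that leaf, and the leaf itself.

Working:
let x : Int
\z._ : a -> Int
let y : forall. a -> Int
  unify Bool ~ Bool
  unify Int ~ Bool
  FAIL: mismatch Int ~ Bool

Answer: 1.1.1 : 8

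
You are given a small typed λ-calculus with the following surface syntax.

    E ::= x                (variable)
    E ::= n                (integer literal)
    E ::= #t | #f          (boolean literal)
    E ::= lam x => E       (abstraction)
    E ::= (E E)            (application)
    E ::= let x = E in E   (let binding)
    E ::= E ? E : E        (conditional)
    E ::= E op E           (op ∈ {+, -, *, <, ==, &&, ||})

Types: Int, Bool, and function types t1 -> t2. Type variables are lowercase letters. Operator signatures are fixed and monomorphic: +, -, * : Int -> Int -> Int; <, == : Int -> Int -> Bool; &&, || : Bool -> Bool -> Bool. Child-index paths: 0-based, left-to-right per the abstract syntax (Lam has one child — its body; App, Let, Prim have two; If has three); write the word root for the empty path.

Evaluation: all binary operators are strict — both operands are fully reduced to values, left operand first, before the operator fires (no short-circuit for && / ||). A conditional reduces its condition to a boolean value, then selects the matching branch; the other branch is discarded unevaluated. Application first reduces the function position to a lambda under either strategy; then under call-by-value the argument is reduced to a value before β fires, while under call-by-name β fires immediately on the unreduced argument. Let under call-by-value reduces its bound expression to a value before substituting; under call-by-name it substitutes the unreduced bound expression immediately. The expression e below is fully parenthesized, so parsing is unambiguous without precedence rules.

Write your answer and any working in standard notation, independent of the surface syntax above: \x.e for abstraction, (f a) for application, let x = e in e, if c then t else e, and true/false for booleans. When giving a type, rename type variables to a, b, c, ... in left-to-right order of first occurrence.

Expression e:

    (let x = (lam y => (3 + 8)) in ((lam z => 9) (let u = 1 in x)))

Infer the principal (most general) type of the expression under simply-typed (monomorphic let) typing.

Derivation:
  unify Int ~ Int
  unify Int ~ Int
\y._ : a -> Int
let x : a -> Int
\z._ : b -> Int
let u : Int
x : a -> Int
  unify b -> Int ~ (a -> Int) -> c
  unify b ~ a -> Int
  unify Int ~ c
_ _ : Int

Answer: Int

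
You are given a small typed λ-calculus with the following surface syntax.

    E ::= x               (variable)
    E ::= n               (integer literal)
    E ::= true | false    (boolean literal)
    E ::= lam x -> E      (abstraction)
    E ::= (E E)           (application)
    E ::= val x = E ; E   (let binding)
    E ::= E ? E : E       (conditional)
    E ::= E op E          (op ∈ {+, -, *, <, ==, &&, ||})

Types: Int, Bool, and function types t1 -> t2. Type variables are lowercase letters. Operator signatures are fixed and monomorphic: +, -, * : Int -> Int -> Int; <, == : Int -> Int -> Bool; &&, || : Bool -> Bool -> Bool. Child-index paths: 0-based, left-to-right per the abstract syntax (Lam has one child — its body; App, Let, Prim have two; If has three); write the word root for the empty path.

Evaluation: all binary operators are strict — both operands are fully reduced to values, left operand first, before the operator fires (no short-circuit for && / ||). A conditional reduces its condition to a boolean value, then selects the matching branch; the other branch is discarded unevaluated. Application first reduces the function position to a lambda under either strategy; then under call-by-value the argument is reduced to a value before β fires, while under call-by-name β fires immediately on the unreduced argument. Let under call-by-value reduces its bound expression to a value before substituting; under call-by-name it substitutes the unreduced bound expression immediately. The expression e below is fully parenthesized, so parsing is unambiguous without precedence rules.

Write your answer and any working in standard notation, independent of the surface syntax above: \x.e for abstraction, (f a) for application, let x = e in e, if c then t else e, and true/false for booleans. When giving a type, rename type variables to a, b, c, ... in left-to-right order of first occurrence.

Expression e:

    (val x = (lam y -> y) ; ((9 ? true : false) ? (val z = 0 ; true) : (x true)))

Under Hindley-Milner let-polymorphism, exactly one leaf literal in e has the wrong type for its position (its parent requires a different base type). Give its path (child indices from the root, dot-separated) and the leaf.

Answer: 1.0.0 : 9

Derivation:
y : a
\y._ : a -> a
let x : forall. a -> a
  unify Int ~ Bool
  FAIL: mismatch Int ~ Bool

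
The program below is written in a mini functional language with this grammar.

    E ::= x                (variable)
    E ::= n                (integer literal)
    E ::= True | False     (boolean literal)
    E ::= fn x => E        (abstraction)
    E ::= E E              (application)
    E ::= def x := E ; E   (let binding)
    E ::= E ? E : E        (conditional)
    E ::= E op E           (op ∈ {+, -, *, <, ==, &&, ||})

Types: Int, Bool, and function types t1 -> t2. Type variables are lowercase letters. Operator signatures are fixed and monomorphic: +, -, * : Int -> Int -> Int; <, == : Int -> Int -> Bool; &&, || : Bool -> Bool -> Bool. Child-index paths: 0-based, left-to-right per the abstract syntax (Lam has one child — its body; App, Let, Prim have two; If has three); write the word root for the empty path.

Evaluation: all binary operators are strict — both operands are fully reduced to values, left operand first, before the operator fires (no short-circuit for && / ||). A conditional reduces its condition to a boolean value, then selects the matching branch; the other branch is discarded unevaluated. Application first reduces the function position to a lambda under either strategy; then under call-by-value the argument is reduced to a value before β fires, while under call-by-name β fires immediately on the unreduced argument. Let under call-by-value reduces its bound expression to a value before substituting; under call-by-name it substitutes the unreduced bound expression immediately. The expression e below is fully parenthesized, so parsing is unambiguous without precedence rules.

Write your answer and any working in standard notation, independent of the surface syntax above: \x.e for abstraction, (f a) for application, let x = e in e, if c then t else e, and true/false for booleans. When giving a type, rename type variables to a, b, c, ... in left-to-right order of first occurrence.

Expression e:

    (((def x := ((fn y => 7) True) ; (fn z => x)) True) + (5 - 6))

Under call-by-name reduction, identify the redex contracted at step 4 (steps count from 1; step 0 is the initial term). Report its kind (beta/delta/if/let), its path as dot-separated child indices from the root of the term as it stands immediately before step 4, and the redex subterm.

Working:
step 0: (((let x = ((\y.7) true) in (\z.x)) true) + (5 - 6))
step 1: [let@0.0] (((\z.((\y.7) true)) true) + (5 - 6))
step 2: [beta@0] (((\y.7) true) + (5 - 6))
step 3: [beta@0] (7 + (5 - 6))
step 4: [delta@1] (7 + -1)

Answer: delta at 1 : (5 - 6)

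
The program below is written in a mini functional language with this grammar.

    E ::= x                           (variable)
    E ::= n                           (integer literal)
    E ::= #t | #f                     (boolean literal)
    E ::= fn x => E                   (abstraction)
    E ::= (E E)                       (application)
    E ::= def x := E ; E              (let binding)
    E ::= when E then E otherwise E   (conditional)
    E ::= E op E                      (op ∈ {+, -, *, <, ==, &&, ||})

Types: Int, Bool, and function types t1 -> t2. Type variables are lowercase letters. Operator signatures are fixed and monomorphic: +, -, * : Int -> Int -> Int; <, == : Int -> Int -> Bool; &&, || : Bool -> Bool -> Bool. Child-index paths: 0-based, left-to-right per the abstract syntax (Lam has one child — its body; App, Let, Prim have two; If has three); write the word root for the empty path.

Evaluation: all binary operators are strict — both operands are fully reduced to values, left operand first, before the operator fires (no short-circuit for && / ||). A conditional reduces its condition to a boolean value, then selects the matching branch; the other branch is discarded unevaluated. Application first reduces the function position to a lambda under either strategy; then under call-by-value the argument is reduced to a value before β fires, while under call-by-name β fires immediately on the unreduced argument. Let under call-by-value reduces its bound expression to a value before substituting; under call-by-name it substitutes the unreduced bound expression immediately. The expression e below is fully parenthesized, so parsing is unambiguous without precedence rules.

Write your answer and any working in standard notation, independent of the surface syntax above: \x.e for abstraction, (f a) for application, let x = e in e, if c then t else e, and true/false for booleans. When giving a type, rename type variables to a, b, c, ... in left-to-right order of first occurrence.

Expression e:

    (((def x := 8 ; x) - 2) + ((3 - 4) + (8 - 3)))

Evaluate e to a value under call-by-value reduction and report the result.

Derivation:
step 0: (((let x = 8 in x) - 2) + ((3 - 4) + (8 - 3)))
step 1: [let@0.0] ((8 - 2) + ((3 - 4) + (8 - 3)))
step 2: [delta@0] (6 + ((3 - 4) + (8 - 3)))
step 3: [delta@1.0] (6 + (-1 + (8 - 3)))
step 4: [delta@1.1] (6 + (-1 + 5))
step 5: [delta@1] (6 + 4)
step 6: [delta@root] 10

Answer: 10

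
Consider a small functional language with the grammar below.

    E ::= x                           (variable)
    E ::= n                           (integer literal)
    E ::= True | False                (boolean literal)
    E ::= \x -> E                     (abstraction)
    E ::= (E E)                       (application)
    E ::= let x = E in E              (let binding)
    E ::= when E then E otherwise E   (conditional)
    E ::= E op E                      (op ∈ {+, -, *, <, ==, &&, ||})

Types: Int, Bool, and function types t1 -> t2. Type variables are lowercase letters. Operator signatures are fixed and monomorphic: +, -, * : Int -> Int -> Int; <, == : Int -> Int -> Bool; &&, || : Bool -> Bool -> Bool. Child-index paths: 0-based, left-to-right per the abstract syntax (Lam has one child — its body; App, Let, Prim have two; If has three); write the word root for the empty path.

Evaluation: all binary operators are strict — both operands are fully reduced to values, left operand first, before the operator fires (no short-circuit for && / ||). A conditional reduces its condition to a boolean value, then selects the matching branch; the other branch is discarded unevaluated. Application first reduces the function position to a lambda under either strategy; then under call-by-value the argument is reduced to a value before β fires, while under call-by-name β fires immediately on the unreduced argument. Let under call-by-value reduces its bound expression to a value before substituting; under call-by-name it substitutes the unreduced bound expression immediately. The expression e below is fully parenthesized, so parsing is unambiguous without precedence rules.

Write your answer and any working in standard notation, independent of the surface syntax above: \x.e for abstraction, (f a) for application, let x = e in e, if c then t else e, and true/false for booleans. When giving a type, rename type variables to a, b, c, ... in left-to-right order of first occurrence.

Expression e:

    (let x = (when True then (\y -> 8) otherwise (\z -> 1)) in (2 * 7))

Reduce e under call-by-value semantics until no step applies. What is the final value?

Working:
step 0: (let x = (if true then (\y.8) else (\z.1)) in (2 * 7))
step 1: [if@0] (let x = (\y.8) in (2 * 7))
step 2: [let@root] (2 * 7)
step 3: [delta@root] 14

Answer: 14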